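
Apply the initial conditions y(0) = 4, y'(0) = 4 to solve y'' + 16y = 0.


Characteristic roots of r² + 16 = 0 are ±4i, so y = C₁cos(4x) + C₂sin(4x).
Apply y(0) = 4: C₁ = 4. Differentiate and apply y'(0) = 4: 4·C₂ = 4, so C₂ = 1.
Particular solution: y = 4cos(4x) + sin(4x).


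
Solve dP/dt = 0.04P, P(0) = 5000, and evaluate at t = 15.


The ODE dP/dt = 0.04P has solution P(t) = P(0)e^(0.04t).
Substitute P(0) = 5000 and t = 15: P(15) = 5000 e^(0.60) ≈ 9111.


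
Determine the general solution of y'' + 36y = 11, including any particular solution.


Homogeneous part: r² + 36 = 0 ⇒ r = ±6i, so y_h = C₁cos(6x) + C₂sin(6x).
Try constant y_p = A; plug in: 36A = 11 ⇒ A = 11/36.
General solution: y = C₁cos(6x) + C₂sin(6x) + 11/36.


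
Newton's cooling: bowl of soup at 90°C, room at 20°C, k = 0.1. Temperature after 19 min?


Newton's law: dT/dt = -k(T - T_a) has solution T(t) = T_a + (T₀ - T_a)e^(-kt).
Plug in T_a = 20, T₀ = 90, k = 0.1, t = 19: T(19) = 20 + (70)e^(-1.90) ≈ 30.5°C.


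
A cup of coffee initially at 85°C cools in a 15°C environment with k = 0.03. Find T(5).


Newton's law: dT/dt = -k(T - T_a) has solution T(t) = T_a + (T₀ - T_a)e^(-kt).
Plug in T_a = 15, T₀ = 85, k = 0.03, t = 5: T(5) = 15 + (70)e^(-0.15) ≈ 75.2°C.


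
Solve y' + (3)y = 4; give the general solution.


P(x) = 3, Q(x) = 4; integrating factor μ = e^(3x).
(μ y)' = 4e^(3x) ⇒ μ y = (4/3)e^(3x) + C.
Divide by μ: y = 4/3 + Ce^(-3x).


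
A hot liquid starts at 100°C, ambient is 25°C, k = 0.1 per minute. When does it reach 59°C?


From T(t) = T_a + (T₀ - T_a)e^(-kt), set T(t) = 59:
(59 - 25) / (100 - 25) = e^(-0.1t), so t = -ln(0.453)/0.1 ≈ 7.9 minutes.


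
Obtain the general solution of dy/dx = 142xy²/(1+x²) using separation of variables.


Separate: dy/y² = 142x/(1+x²) dx.
Integrate LHS: ∫ dy/y² = -1/y.
Integrate RHS via u = 1+x²: 71ln(1+x²) + C.
Result: -1/y = 71ln(1+x²) + C.


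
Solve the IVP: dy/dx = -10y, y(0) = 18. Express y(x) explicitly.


General solution of y' = -10y is y = Ce^(-10x).
Apply y(0) = 18: C = 18.
Particular solution: y = 18e^(-10x).


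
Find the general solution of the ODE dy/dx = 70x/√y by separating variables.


Separate: √y dy = 70x dx.
Integrate: (2/3)y^(3/2) = 35x² + C.


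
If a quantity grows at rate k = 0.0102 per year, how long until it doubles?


Exponential growth: P(t) = P₀ e^(0.0102t). Set P(t)/P₀ = 2: e^(0.0102t) = 2.
Solve: t = ln(2)/0.0102 ≈ 67.96 years.


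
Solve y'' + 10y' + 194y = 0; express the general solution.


Characteristic equation: r² + 10r + 194 = 0.
Discriminant is negative; roots r = -5 ± 13i (complex conjugate pair).
General solution uses e^(α x)(C₁ cos(β x) + C₂ sin(β x)): y = e^(-5x)(C₁cos(13x) + C₂sin(13x)).


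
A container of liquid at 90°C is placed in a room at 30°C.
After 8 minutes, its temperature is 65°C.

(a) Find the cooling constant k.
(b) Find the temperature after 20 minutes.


Newton's law: T(t) = T_a + (T₀ - T_a)e^(-kt).
(a) Use T(8) = 65: (65 - 30)/(90 - 30) = e^(-k·8), so k = -ln(0.583)/8 ≈ 0.0674.
(b) Apply k to t = 20: T(20) = 30 + (60)e^(-1.347) ≈ 45.6°C.


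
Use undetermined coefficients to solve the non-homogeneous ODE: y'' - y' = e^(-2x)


Characteristic roots of r² - r = 0 are 1, 0.
y_h = C₁e^(x) + C₂.
Forcing exponent -2 is not a characteristic root; try y_p = Ae^(-2x).
Substitute: A·(4 + (-1)·-2 + (0)) = A·6 = 1, so A = 1/6.
General solution: y = C₁e^(x) + C₂ + (1/6)e^(-2x).


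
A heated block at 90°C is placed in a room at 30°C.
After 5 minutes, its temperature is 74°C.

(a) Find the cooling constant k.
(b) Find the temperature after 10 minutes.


Newton's law: T(t) = T_a + (T₀ - T_a)e^(-kt).
(a) Use T(5) = 74: (74 - 30)/(90 - 30) = e^(-k·5), so k = -ln(0.733)/5 ≈ 0.0620.
(b) Apply k to t = 10: T(10) = 30 + (60)e^(-0.620) ≈ 62.3°C.


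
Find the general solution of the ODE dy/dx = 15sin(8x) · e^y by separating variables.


Separate: e^(-y) dy = 15sin(8x) dx.
Integrate: -e^(-y) = -(15/8)cos(8x) + C₀.
Rearrange: e^(-y) = (15/8)cos(8x) + C.


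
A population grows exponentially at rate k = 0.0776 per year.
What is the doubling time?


Exponential growth: P(t) = P₀ e^(0.0776t). Set P(t)/P₀ = 2: e^(0.0776t) = 2.
Solve: t = ln(2)/0.0776 ≈ 8.93 years.


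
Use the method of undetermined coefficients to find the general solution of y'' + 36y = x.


Homogeneous: r² + 36 = 0 ⇒ r = ±6i, y_h = C₁cos(6x) + C₂sin(6x).
Polynomial forcing; try y_p = Ax + B. Then y_p'' + 36 y_p = 36(Ax + B) = x, so B = 0 and A = 1/36.
General solution: y = C₁cos(6x) + C₂sin(6x) + (1/36)x.


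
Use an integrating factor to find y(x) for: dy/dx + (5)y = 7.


P(x) = 5, Q(x) = 7; integrating factor μ = e^(5x).
(μ y)' = 7e^(5x) ⇒ μ y = (7/5)e^(5x) + C.
Divide by μ: y = 7/5 + Ce^(-5x).


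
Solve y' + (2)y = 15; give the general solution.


P(x) = 2, Q(x) = 15; integrating factor μ = e^(2x).
(μ y)' = 15e^(2x) ⇒ μ y = (15/2)e^(2x) + C.
Divide by μ: y = 15/2 + Ce^(-2x).


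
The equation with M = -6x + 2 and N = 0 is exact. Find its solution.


Check exactness: ∂M/∂y = 0 and ∂N/∂x = 0; equal, so the equation is exact.
Integrate M with respect to x (treating y as constant): ∫M dx = -3x^2 + 2x + h(y).
Differentiate w.r.t. y and set equal to N: all terms match, so h'(y) = 0 and h is a constant absorbed into C.
General solution: -3x^2 + 2x = C.


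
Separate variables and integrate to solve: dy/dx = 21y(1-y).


Separate: dy/[y(1-y)] = 21 dx.
Partial fractions: 1/[y(1-y)] = 1/y + 1/(1-y).
Integrate: ln|y/(1-y)| = 21x + C₀.
Solve for y: y = 1/(1 + Ce^(-21x)).


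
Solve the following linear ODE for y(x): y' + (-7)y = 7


P(x) = -7 ⇒ μ = e^(-7x).
(μ y)' = 7e^(-7x) ⇒ μ y = -e^(-7x) + C.
Divide by μ: y = -1 + Ce^(7x).


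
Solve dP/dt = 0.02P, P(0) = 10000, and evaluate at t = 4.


The ODE dP/dt = 0.02P has solution P(t) = P(0)e^(0.02t).
Substitute P(0) = 10000 and t = 4: P(4) = 10000 e^(0.08) ≈ 10833.


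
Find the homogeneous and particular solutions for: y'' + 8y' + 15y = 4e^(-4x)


Characteristic roots of r² + 8r + 15 = 0 are -3, -5.
y_h = C₁e^(-3x) + C₂e^(-5x).
Forcing exponent -4 is not a characteristic root; try y_p = Ae^(-4x).
Substitute: A·(16 + (8)·-4 + (15)) = A·-1 = 4, so A = -4.
General solution: y = C₁e^(-3x) + C₂e^(-5x) - 4e^(-4x).


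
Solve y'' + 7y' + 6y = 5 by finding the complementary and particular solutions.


Characteristic roots of r² + 7r + 6 = 0 are -1, -6.
y_h = C₁e^(-x) + C₂e^(-6x).
Constant forcing; try y_p = A. Then 6A = 5 ⇒ A = 5/6.
General solution: y = C₁e^(-x) + C₂e^(-6x) + 5/6.


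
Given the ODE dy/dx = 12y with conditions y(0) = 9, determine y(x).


General solution of y' = 12y is y = Ce^(12x).
Apply y(0) = 9: C = 9.
Particular solution: y = 9e^(12x).


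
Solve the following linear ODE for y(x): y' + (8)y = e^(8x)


P(x) = 8 ⇒ μ = e^(8x).
(μ y)' = e^(16x) ⇒ μ y = (1/16)e^(16x) + C.
Divide by μ: y = (1/16)e^(8x) + Ce^(-8x).


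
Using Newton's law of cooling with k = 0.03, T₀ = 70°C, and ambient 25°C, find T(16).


Newton's law: dT/dt = -k(T - T_a) has solution T(t) = T_a + (T₀ - T_a)e^(-kt).
Plug in T_a = 25, T₀ = 70, k = 0.03, t = 16: T(16) = 25 + (45)e^(-0.48) ≈ 52.8°C.


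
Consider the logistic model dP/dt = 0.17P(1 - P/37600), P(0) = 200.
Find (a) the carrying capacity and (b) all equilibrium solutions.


Logistic ODE dP/dt = 0.17P(1 - P/37600) has equilibria where dP/dt = 0, i.e. P = 0 or P = 37600.
The coefficient (1 - P/K) = 0 when P = K, identifying K = 37600 as the carrying capacity.
(a) K = 37600; (b) equilibria P = 0 and P = 37600.


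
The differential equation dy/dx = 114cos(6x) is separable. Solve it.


g(y) = 1, so integrate directly: y = ∫ 114cos(6x) dx = 19sin(6x) + C.


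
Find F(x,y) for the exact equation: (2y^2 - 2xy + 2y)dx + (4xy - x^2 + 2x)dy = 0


Check exactness: ∂M/∂y = 4y - 2x + 2 and ∂N/∂x = 4y - 2x + 2; equal, so the equation is exact.
Integrate M with respect to x (treating y as constant): ∫M dx = 2xy^2 - x^2y + 2xy + h(y).
Differentiate w.r.t. y and set equal to N: all terms match, so h'(y) = 0 and h is a constant absorbed into C.
General solution: 2xy^2 - x^2y + 2xy = C.


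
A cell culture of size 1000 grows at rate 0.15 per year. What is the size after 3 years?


The ODE dP/dt = 0.15P has solution P(t) = P(0)e^(0.15t).
Substitute P(0) = 1000 and t = 3: P(3) = 1000 e^(0.45) ≈ 1568.


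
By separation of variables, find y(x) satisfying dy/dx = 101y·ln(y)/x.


Separate: dy/[y ln(y)] = 101 dx/x.
Substitute u = ln(y): du/u = 101 dx/x.
Integrate: ln|ln(y)| = 101ln|x| + C₀, hence ln(y) = C·x^101.


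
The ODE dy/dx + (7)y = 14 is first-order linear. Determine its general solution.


P(x) = 7, Q(x) = 14; integrating factor μ = e^(7x).
(μ y)' = 14e^(7x) ⇒ μ y = 2e^(7x) + C.
Divide by μ: y = 2 + Ce^(-7x).


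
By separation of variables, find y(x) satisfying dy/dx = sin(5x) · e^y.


Separate: e^(-y) dy = sin(5x) dx.
Integrate: -e^(-y) = -(1/5)cos(5x) + C₀.
Rearrange: e^(-y) = (1/5)cos(5x) + C.


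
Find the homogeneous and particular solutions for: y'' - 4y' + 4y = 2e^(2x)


Characteristic polynomial (r - 2)² = 0; repeated root r = 2.
y_h = (C₁ + C₂x)e^(2x). Forcing matches the repeated root (resonance), so try y_p = Ax² e^(2x).
Substitute and solve for A: 2A = 2, so A = 1.
General solution: y = (C₁ + C₂x + x²)e^(2x).


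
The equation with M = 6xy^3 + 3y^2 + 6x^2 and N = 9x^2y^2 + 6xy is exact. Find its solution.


Check exactness: ∂M/∂y = 18xy^2 + 6y and ∂N/∂x = 18xy^2 + 6y; equal, so the equation is exact.
Integrate M with respect to x (treating y as constant): ∫M dx = 3x^2y^3 + 3xy^2 + 2x^3 + h(y).
Differentiate w.r.t. y and set equal to N: all terms match, so h'(y) = 0 and h is a constant absorbed into C.
General solution: 3x^2y^3 + 3xy^2 + 2x^3 = C.


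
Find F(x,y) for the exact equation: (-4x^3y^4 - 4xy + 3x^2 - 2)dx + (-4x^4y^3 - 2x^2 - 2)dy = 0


Check exactness: ∂M/∂y = -16x^3y^3 - 4x and ∂N/∂x = -16x^3y^3 - 4x; equal, so the equation is exact.
Integrate M with respect to x (treating y as constant): ∫M dx = -x^4y^4 - 2x^2y + x^3 - 2x + h(y).
Differentiate w.r.t. y and set equal to N: the x-dependent terms already match, leaving h'(y) = -2. Integrate: h(y) = -2y.
So F(x,y) = -x^4y^4 - 2x^2y - 2y + x^3 - 2x.
General solution: -x^4y^4 - 2x^2y - 2y + x^3 - 2x = C.


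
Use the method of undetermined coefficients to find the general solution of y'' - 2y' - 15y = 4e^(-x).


Characteristic roots of r² - 2r - 15 = 0 are -3, 5.
y_h = C₁e^(-3x) + C₂e^(5x).
Forcing exponent -1 is not a characteristic root; try y_p = Ae^(-x).
Substitute: A·(1 + (-2)·-1 + (-15)) = A·-12 = 4, so A = -1/3.
General solution: y = C₁e^(-3x) + C₂e^(5x) - (1/3)e^(-x).


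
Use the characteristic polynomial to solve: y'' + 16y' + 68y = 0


Characteristic equation: r² + 16r + 68 = 0.
Discriminant is negative; roots r = -8 ± 2i (complex conjugate pair).
General solution uses e^(α x)(C₁ cos(β x) + C₂ sin(β x)): y = e^(-8x)(C₁cos(2x) + C₂sin(2x)).


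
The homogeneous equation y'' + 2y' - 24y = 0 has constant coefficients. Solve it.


Characteristic equation: r² + 2r - 24 = 0.
Factor: (r - 4)(r + 6) = 0 ⇒ r = 4, -6 (distinct real).
General solution: y = C₁e^(4x) + C₂e^(-6x).


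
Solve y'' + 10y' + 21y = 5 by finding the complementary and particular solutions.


Characteristic roots of r² + 10r + 21 = 0 are -3, -7.
y_h = C₁e^(-3x) + C₂e^(-7x).
Constant forcing; try y_p = A. Then 21A = 5 ⇒ A = 5/21.
General solution: y = C₁e^(-3x) + C₂e^(-7x) + 5/21.


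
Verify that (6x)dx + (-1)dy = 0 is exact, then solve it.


Check exactness: ∂M/∂y = 0 and ∂N/∂x = 0; equal, so the equation is exact.
Integrate M with respect to x (treating y as constant): ∫M dx = 3x^2 + h(y).
Differentiate w.r.t. y and set equal to N: the x-dependent terms already match, leaving h'(y) = -1. Integrate: h(y) = -y.
So F(x,y) = 3x^2 - y.
General solution: 3x^2 - y = C.


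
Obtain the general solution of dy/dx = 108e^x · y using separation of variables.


Separate variables: dy/y = 108e^x dx.
Integrate: ln|y| = 108e^x + C₀.
Exponentiate: y = Ce^(108e^x).


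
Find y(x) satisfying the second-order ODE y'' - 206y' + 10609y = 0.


Characteristic equation: r² - 206r + 10609 = 0, i.e. (r - 103)² = 0.
Repeated root r = 103; include an x factor for the second linearly independent solution.
General solution: y = (C₁ + C₂x)e^(103x).


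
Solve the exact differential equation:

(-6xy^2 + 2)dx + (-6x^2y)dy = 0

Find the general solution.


Check exactness: ∂M/∂y = -12xy and ∂N/∂x = -12xy; equal, so the equation is exact.
Integrate M with respect to x (treating y as constant): ∫M dx = -3x^2y^2 + 2x + h(y).
Differentiate w.r.t. y and set equal to N: all terms match, so h'(y) = 0 and h is a constant absorbed into C.
General solution: -3x^2y^2 + 2x = C.


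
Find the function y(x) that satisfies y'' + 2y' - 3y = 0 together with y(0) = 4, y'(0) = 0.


Characteristic roots of r² + 2r - 3 = 0 are -3, 1.
General solution y = c₁ e^(-3x) + c₂ e^(x).
Apply y(0) = 4: c₁ + c₂ = 4. Apply y'(0) = 0: -3 c₁ + 1 c₂ = 0.
Solve: c₁ = 1, c₂ = 3.
Particular solution: y = e^(-3x) + 3e^(x).


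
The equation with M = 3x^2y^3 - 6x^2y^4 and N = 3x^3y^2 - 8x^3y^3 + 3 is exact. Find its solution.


Check exactness: ∂M/∂y = 9x^2y^2 - 24x^2y^3 and ∂N/∂x = 9x^2y^2 - 24x^2y^3; equal, so the equation is exact.
Integrate M with respect to x (treating y as constant): ∫M dx = x^3y^3 - 2x^3y^4 + h(y).
Differentiate w.r.t. y and set equal to N: the x-dependent terms already match, leaving h'(y) = 3. Integrate: h(y) = 3y.
So F(x,y) = x^3y^3 - 2x^3y^4 + 3y.
General solution: x^3y^3 - 2x^3y^4 + 3y = C.


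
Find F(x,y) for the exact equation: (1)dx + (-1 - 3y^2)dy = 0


Check exactness: ∂M/∂y = 0 and ∂N/∂x = 0; equal, so the equation is exact.
Integrate M with respect to x (treating y as constant): ∫M dx = x + h(y).
Differentiate w.r.t. y and set equal to N: the x-dependent terms already match, leaving h'(y) = -1 - 3y^2. Integrate: h(y) = -y - y^3.
So F(x,y) = -y + x - y^3.
General solution: -y + x - y^3 = C.


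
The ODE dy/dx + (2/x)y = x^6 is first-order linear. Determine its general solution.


P(x) = 2/x ⇒ μ = x^2.
(x^2 y)' = x^8 ⇒ x^2 y = x^9/(9) + C.
Solve for y: y = (1/9)x^7 + C/x^2.


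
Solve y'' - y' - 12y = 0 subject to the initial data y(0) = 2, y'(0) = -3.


Characteristic roots of r² - r - 12 = 0 are 4, -3.
General solution y = c₁ e^(4x) + c₂ e^(-3x).
Apply y(0) = 2: c₁ + c₂ = 2. Apply y'(0) = -3: 4 c₁ - 3 c₂ = -3.
Solve: c₁ = 3/7, c₂ = 11/7.
Particular solution: y = (3/7)e^(4x) + (11/7)e^(-3x).


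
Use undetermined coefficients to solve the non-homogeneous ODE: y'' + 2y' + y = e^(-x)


Characteristic polynomial (r + 1)² = 0; repeated root r = -1.
y_h = (C₁ + C₂x)e^(-x). Forcing matches the repeated root (resonance), so try y_p = Ax² e^(-x).
Substitute and solve for A: 2A = 1, so A = 1/2.
General solution: y = (C₁ + C₂x + (1/2)x²)e^(-x).


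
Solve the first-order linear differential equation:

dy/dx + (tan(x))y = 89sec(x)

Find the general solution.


P(x) = tan(x) ⇒ μ = e^(∫tan(x)dx) = sec(x).
(sec(x) y)' = 89sec²(x) ⇒ sec(x) y = 89tan(x) + C.
Multiply by cos(x): y = 89sin(x) + C·cos(x).


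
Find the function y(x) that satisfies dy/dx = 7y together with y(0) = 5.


General solution of y' = 7y is y = Ce^(7x).
Apply y(0) = 5: C = 5.
Particular solution: y = 5e^(7x).


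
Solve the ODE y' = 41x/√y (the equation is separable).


Separate: √y dy = 41x dx.
Integrate: (2/3)y^(3/2) = (41/2)x² + C.


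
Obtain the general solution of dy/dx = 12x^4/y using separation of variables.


Separate variables: y dy = 12x^4 dx.
Integrate both sides: y²/2 = (12/5)x^5 + C₀.
Multiply by 2: y² = (24/5)x^5 + C.


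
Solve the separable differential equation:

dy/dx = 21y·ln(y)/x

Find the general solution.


Separate: dy/[y ln(y)] = 21 dx/x.
Substitute u = ln(y): du/u = 21 dx/x.
Integrate: ln|ln(y)| = 21ln|x| + C₀, hence ln(y) = C·x^21.


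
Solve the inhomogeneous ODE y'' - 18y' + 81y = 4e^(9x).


Characteristic polynomial (r - 9)² = 0; repeated root r = 9.
y_h = (C₁ + C₂x)e^(9x). Forcing matches the repeated root (resonance), so try y_p = Ax² e^(9x).
Substitute and solve for A: 2A = 4, so A = 2.
General solution: y = (C₁ + C₂x + 2x²)e^(9x).


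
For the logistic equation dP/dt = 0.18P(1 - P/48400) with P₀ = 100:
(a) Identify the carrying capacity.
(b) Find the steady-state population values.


Logistic ODE dP/dt = 0.18P(1 - P/48400) has equilibria where dP/dt = 0, i.e. P = 0 or P = 48400.
The coefficient (1 - P/K) = 0 when P = K, identifying K = 48400 as the carrying capacity.
(a) K = 48400; (b) equilibria P = 0 and P = 48400.


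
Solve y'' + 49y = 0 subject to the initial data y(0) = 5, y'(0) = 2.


Characteristic roots of r² + 49 = 0 are ±7i, so y = C₁cos(7x) + C₂sin(7x).
Apply y(0) = 5: C₁ = 5. Differentiate and apply y'(0) = 2: 7·C₂ = 2, so C₂ = 2/7.
Particular solution: y = 5cos(7x) + (2/7)sin(7x).


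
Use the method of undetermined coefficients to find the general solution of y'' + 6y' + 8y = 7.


Characteristic roots of r² + 6r + 8 = 0 are -4, -2.
y_h = C₁e^(-4x) + C₂e^(-2x).
Constant forcing; try y_p = A. Then 8A = 7 ⇒ A = 7/8.
General solution: y = C₁e^(-4x) + C₂e^(-2x) + 7/8.


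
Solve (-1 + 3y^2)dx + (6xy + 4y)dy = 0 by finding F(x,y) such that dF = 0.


Check exactness: ∂M/∂y = 6y and ∂N/∂x = 6y; equal, so the equation is exact.
Integrate M with respect to x (treating y as constant): ∫M dx = -x + 3xy^2 + h(y).
Differentiate w.r.t. y and set equal to N: the x-dependent terms already match, leaving h'(y) = 4y. Integrate: h(y) = 2y^2.
So F(x,y) = -x + 3xy^2 + 2y^2.
General solution: -x + 3xy^2 + 2y^2 = C.


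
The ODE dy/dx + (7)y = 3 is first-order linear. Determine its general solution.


P(x) = 7, Q(x) = 3; integrating factor μ = e^(7x).
(μ y)' = 3e^(7x) ⇒ μ y = (3/7)e^(7x) + C.
Divide by μ: y = 3/7 + Ce^(-7x).


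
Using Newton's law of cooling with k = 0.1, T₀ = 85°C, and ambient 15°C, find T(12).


Newton's law: dT/dt = -k(T - T_a) has solution T(t) = T_a + (T₀ - T_a)e^(-kt).
Plug in T_a = 15, T₀ = 85, k = 0.1, t = 12: T(12) = 15 + (70)e^(-1.20) ≈ 36.1°C.


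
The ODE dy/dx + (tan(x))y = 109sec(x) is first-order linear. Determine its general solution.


P(x) = tan(x) ⇒ μ = e^(∫tan(x)dx) = sec(x).
(sec(x) y)' = 109sec²(x) ⇒ sec(x) y = 109tan(x) + C.
Multiply by cos(x): y = 109sin(x) + C·cos(x).


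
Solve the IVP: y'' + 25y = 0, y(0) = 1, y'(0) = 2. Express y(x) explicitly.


Characteristic roots of r² + 25 = 0 are ±5i, so y = C₁cos(5x) + C₂sin(5x).
Apply y(0) = 1: C₁ = 1. Differentiate and apply y'(0) = 2: 5·C₂ = 2, so C₂ = 2/5.
Particular solution: y = cos(5x) + (2/5)sin(5x).


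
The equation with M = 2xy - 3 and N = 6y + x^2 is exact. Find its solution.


Check exactness: ∂M/∂y = 2x and ∂N/∂x = 2x; equal, so the equation is exact.
Integrate M with respect to x (treating y as constant): ∫M dx = x^2y - 3x + h(y).
Differentiate w.r.t. y and set equal to N: the x-dependent terms already match, leaving h'(y) = 6y. Integrate: h(y) = 3y^2.
So F(x,y) = 3y^2 + x^2y - 3x.
General solution: 3y^2 + x^2y - 3x = C.


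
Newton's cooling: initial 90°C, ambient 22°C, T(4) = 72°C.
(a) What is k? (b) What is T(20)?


Newton's law: T(t) = T_a + (T₀ - T_a)e^(-kt).
(a) Use T(4) = 72: (72 - 22)/(90 - 22) = e^(-k·4), so k = -ln(0.735)/4 ≈ 0.0769.
(b) Apply k to t = 20: T(20) = 22 + (68)e^(-1.537) ≈ 36.6°C.


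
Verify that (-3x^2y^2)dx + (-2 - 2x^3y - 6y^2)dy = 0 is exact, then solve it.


Check exactness: ∂M/∂y = -6x^2y and ∂N/∂x = -6x^2y; equal, so the equation is exact.
Integrate M with respect to x (treating y as constant): ∫M dx = -x^3y^2 + h(y).
Differentiate w.r.t. y and set equal to N: the x-dependent terms already match, leaving h'(y) = -2 - 6y^2. Integrate: h(y) = -2y - 2y^3.
So F(x,y) = -2y - x^3y^2 - 2y^3.
General solution: -2y - x^3y^2 - 2y^3 = C.


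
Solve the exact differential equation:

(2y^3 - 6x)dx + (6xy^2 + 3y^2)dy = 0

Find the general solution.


Check exactness: ∂M/∂y = 6y^2 and ∂N/∂x = 6y^2; equal, so the equation is exact.
Integrate M with respect to x (treating y as constant): ∫M dx = 2xy^3 - 3x^2 + h(y).
Differentiate w.r.t. y and set equal to N: the x-dependent terms already match, leaving h'(y) = 3y^2. Integrate: h(y) = y^3.
So F(x,y) = 2xy^3 - 3x^2 + y^3.
General solution: 2xy^3 - 3x^2 + y^3 = C.


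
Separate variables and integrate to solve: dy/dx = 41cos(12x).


g(y) = 1, so integrate directly: y = ∫ 41cos(12x) dx = (41/12)sin(12x) + C.


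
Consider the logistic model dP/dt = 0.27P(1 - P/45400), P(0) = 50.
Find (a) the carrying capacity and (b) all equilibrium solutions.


Logistic ODE dP/dt = 0.27P(1 - P/45400) has equilibria where dP/dt = 0, i.e. P = 0 or P = 45400.
The coefficient (1 - P/K) = 0 when P = K, identifying K = 45400 as the carrying capacity.
(a) K = 45400; (b) equilibria P = 0 and P = 45400.


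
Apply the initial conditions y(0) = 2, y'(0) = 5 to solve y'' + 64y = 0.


Characteristic roots of r² + 64 = 0 are ±8i, so y = C₁cos(8x) + C₂sin(8x).
Apply y(0) = 2: C₁ = 2. Differentiate and apply y'(0) = 5: 8·C₂ = 5, so C₂ = 5/8.
Particular solution: y = 2cos(8x) + (5/8)sin(8x).


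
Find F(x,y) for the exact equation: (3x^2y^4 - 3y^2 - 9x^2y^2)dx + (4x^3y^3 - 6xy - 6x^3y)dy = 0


Check exactness: ∂M/∂y = 12x^2y^3 - 6y - 18x^2y and ∂N/∂x = 12x^2y^3 - 6y - 18x^2y; equal, so the equation is exact.
Integrate M with respect to x (treating y as constant): ∫M dx = x^3y^4 - 3xy^2 - 3x^3y^2 + h(y).
Differentiate w.r.t. y and set equal to N: all terms match, so h'(y) = 0 and h is a constant absorbed into C.
General solution: x^3y^4 - 3xy^2 - 3x^3y^2 = C.


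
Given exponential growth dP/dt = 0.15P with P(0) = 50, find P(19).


The ODE dP/dt = 0.15P has solution P(t) = P(0)e^(0.15t).
Substitute P(0) = 50 and t = 19: P(19) = 50 e^(2.85) ≈ 864.


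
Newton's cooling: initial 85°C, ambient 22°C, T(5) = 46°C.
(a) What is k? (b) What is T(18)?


Newton's law: T(t) = T_a + (T₀ - T_a)e^(-kt).
(a) Use T(5) = 46: (46 - 22)/(85 - 22) = e^(-k·5), so k = -ln(0.381)/5 ≈ 0.1930.
(b) Apply k to t = 18: T(18) = 22 + (63)e^(-3.474) ≈ 24.0°C.


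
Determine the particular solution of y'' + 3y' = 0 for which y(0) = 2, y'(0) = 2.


Characteristic roots of r² + 3r = 0 are 0, -3.
General solution y = c₁ + c₂ e^(-3x).
Apply y(0) = 2: c₁ + c₂ = 2. Apply y'(0) = 2: 0 c₁ - 3 c₂ = 2.
Solve: c₁ = 8/3, c₂ = -2/3.
Particular solution: y = 8/3 - (2/3)e^(-3x).


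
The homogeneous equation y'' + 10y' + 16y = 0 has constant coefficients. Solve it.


Characteristic equation: r² + 10r + 16 = 0.
Factor: (r + 8)(r + 2) = 0 ⇒ r = -8, -2 (distinct real).
General solution: y = C₁e^(-8x) + C₂e^(-2x).


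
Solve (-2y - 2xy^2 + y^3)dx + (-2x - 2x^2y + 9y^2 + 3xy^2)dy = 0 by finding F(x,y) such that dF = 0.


Check exactness: ∂M/∂y = -2 - 4xy + 3y^2 and ∂N/∂x = -2 - 4xy + 3y^2; equal, so the equation is exact.
Integrate M with respect to x (treating y as constant): ∫M dx = -2xy - x^2y^2 + xy^3 + h(y).
Differentiate w.r.t. y and set equal to N: the x-dependent terms already match, leaving h'(y) = 9y^2. Integrate: h(y) = 3y^3.
So F(x,y) = -2xy - x^2y^2 + 3y^3 + xy^3.
General solution: -2xy - x^2y^2 + 3y^3 + xy^3 = C.


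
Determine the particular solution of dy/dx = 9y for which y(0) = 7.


General solution of y' = 9y is y = Ce^(9x).
Apply y(0) = 7: C = 7.
Particular solution: y = 7e^(9x).


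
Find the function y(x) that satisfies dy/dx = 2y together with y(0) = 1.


General solution of y' = 2y is y = Ce^(2x).
Apply y(0) = 1: C = 1.
Particular solution: y = e^(2x).


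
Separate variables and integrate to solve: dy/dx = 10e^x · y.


Separate variables: dy/y = 10e^x dx.
Integrate: ln|y| = 10e^x + C₀.
Exponentiate: y = Ce^(10e^x).


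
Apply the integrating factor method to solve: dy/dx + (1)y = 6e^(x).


P(x) = 1 ⇒ μ = e^(x).
(μ y)' = 6e^(2x) ⇒ μ y = (6/2)e^(2x) + C.
Divide by μ: y = 3e^(x) + Ce^(-x).


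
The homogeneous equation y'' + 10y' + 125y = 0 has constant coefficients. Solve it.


Characteristic equation: r² + 10r + 125 = 0.
Discriminant is negative; roots r = -5 ± 10i (complex conjugate pair).
General solution uses e^(α x)(C₁ cos(β x) + C₂ sin(β x)): y = e^(-5x)(C₁cos(10x) + C₂sin(10x)).


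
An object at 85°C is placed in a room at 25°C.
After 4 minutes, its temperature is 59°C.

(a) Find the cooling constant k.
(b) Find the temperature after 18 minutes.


Newton's law: T(t) = T_a + (T₀ - T_a)e^(-kt).
(a) Use T(4) = 59: (59 - 25)/(85 - 25) = e^(-k·4), so k = -ln(0.567)/4 ≈ 0.1420.
(b) Apply k to t = 18: T(18) = 25 + (60)e^(-2.556) ≈ 29.7°C.


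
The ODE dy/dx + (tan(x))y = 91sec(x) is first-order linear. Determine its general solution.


P(x) = tan(x) ⇒ μ = e^(∫tan(x)dx) = sec(x).
(sec(x) y)' = 91sec²(x) ⇒ sec(x) y = 91tan(x) + C.
Multiply by cos(x): y = 91sin(x) + C·cos(x).


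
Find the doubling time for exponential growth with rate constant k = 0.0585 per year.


Exponential growth: P(t) = P₀ e^(0.0585t). Set P(t)/P₀ = 2: e^(0.0585t) = 2.
Solve: t = ln(2)/0.0585 ≈ 11.85 years.


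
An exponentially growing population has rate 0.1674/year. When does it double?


Exponential growth: P(t) = P₀ e^(0.1674t). Set P(t)/P₀ = 2: e^(0.1674t) = 2.
Solve: t = ln(2)/0.1674 ≈ 4.14 years.


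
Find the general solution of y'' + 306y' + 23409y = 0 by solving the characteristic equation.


Characteristic equation: r² + 306r + 23409 = 0, i.e. (r + 153)² = 0.
Repeated root r = -153; include an x factor for the second linearly independent solution.
General solution: y = (C₁ + C₂x)e^(-153x).


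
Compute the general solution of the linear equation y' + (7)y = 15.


P(x) = 7, Q(x) = 15; integrating factor μ = e^(7x).
(μ y)' = 15e^(7x) ⇒ μ y = (15/7)e^(7x) + C.
Divide by μ: y = 15/7 + Ce^(-7x).


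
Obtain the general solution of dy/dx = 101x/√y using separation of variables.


Separate: √y dy = 101x dx.
Integrate: (2/3)y^(3/2) = (101/2)x² + C.


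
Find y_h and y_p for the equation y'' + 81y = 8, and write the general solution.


Homogeneous part: r² + 81 = 0 ⇒ r = ±9i, so y_h = C₁cos(9x) + C₂sin(9x).
Try constant y_p = A; plug in: 81A = 8 ⇒ A = 8/81.
General solution: y = C₁cos(9x) + C₂sin(9x) + 8/81.


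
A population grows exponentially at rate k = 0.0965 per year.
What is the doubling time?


Exponential growth: P(t) = P₀ e^(0.0965t). Set P(t)/P₀ = 2: e^(0.0965t) = 2.
Solve: t = ln(2)/0.0965 ≈ 7.18 years.


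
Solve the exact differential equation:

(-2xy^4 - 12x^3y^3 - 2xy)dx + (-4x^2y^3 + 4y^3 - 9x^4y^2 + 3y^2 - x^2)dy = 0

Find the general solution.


Check exactness: ∂M/∂y = -8xy^3 - 36x^3y^2 - 2x and ∂N/∂x = -8xy^3 - 36x^3y^2 - 2x; equal, so the equation is exact.
Integrate M with respect to x (treating y as constant): ∫M dx = -x^2y^4 - 3x^4y^3 - x^2y + h(y).
Differentiate w.r.t. y and set equal to N: the x-dependent terms already match, leaving h'(y) = 4y^3 + 3y^2. Integrate: h(y) = y^4 + y^3.
So F(x,y) = -x^2y^4 + y^4 - 3x^4y^3 + y^3 - x^2y.
General solution: -x^2y^4 + y^4 - 3x^4y^3 + y^3 - x^2y = C.


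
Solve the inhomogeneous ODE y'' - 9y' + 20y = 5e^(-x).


Characteristic roots of r² - 9r + 20 = 0 are 4, 5.
y_h = C₁e^(4x) + C₂e^(5x).
Forcing exponent -1 is not a characteristic root; try y_p = Ae^(-x).
Substitute: A·(1 + (-9)·-1 + (20)) = A·30 = 5, so A = 1/6.
General solution: y = C₁e^(4x) + C₂e^(5x) + (1/6)e^(-x).


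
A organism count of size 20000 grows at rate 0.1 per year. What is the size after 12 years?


The ODE dP/dt = 0.1P has solution P(t) = P(0)e^(0.1t).
Substitute P(0) = 20000 and t = 12: P(12) = 20000 e^(1.20) ≈ 66402.


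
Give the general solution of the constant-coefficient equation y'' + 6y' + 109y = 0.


Characteristic equation: r² + 6r + 109 = 0.
Discriminant is negative; roots r = -3 ± 10i (complex conjugate pair).
General solution uses e^(α x)(C₁ cos(β x) + C₂ sin(β x)): y = e^(-3x)(C₁cos(10x) + C₂sin(10x)).


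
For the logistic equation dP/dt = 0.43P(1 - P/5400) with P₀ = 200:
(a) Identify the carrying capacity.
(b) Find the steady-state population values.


Logistic ODE dP/dt = 0.43P(1 - P/5400) has equilibria where dP/dt = 0, i.e. P = 0 or P = 5400.
The coefficient (1 - P/K) = 0 when P = K, identifying K = 5400 as the carrying capacity.
(a) K = 5400; (b) equilibria P = 0 and P = 5400.


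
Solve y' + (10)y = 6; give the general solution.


P(x) = 10, Q(x) = 6; integrating factor μ = e^(10x).
(μ y)' = 6e^(10x) ⇒ μ y = (3/5)e^(10x) + C.
Divide by μ: y = 3/5 + Ce^(-10x).


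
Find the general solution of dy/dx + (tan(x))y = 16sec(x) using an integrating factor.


P(x) = tan(x) ⇒ μ = e^(∫tan(x)dx) = sec(x).
(sec(x) y)' = 16sec²(x) ⇒ sec(x) y = 16tan(x) + C.
Multiply by cos(x): y = 16sin(x) + C·cos(x).


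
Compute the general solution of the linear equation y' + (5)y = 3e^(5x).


P(x) = 5 ⇒ μ = e^(5x).
(μ y)' = 3e^(10x) ⇒ μ y = (3/10)e^(10x) + C.
Divide by μ: y = (3/10)e^(5x) + Ce^(-5x).


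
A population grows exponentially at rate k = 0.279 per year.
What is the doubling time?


Exponential growth: P(t) = P₀ e^(0.279t). Set P(t)/P₀ = 2: e^(0.279t) = 2.
Solve: t = ln(2)/0.279 ≈ 2.48 years.


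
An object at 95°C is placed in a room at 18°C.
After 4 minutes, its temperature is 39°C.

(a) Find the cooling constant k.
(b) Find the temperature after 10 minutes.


Newton's law: T(t) = T_a + (T₀ - T_a)e^(-kt).
(a) Use T(4) = 39: (39 - 18)/(95 - 18) = e^(-k·4), so k = -ln(0.273)/4 ≈ 0.3248.
(b) Apply k to t = 10: T(10) = 18 + (77)e^(-3.248) ≈ 21.0°C.


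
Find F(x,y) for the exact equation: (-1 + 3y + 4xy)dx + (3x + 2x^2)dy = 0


Check exactness: ∂M/∂y = 3 + 4x and ∂N/∂x = 3 + 4x; equal, so the equation is exact.
Integrate M with respect to x (treating y as constant): ∫M dx = -x + 3xy + 2x^2y + h(y).
Differentiate w.r.t. y and set equal to N: all terms match, so h'(y) = 0 and h is a constant absorbed into C.
General solution: -x + 3xy + 2x^2y = C.


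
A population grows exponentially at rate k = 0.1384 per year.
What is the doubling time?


Exponential growth: P(t) = P₀ e^(0.1384t). Set P(t)/P₀ = 2: e^(0.1384t) = 2.
Solve: t = ln(2)/0.1384 ≈ 5.01 years.


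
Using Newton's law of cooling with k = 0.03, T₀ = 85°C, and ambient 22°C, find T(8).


Newton's law: dT/dt = -k(T - T_a) has solution T(t) = T_a + (T₀ - T_a)e^(-kt).
Plug in T_a = 22, T₀ = 85, k = 0.03, t = 8: T(8) = 22 + (63)e^(-0.24) ≈ 71.6°C.


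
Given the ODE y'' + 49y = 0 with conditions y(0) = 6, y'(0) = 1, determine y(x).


Characteristic roots of r² + 49 = 0 are ±7i, so y = C₁cos(7x) + C₂sin(7x).
Apply y(0) = 6: C₁ = 6. Differentiate and apply y'(0) = 1: 7·C₂ = 1, so C₂ = 1/7.
Particular solution: y = 6cos(7x) + (1/7)sin(7x).


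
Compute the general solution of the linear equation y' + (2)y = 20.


P(x) = 2, Q(x) = 20; integrating factor μ = e^(2x).
(μ y)' = 20e^(2x) ⇒ μ y = 10e^(2x) + C.
Divide by μ: y = 10 + Ce^(-2x).


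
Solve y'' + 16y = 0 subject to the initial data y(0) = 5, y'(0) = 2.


Characteristic roots of r² + 16 = 0 are ±4i, so y = C₁cos(4x) + C₂sin(4x).
Apply y(0) = 5: C₁ = 5. Differentiate and apply y'(0) = 2: 4·C₂ = 2, so C₂ = 1/2.
Particular solution: y = 5cos(4x) + (1/2)sin(4x).


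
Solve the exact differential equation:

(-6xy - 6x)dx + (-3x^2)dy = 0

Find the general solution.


Check exactness: ∂M/∂y = -6x and ∂N/∂x = -6x; equal, so the equation is exact.
Integrate M with respect to x (treating y as constant): ∫M dx = -3x^2y - 3x^2 + h(y).
Differentiate w.r.t. y and set equal to N: all terms match, so h'(y) = 0 and h is a constant absorbed into C.
General solution: -3x^2y - 3x^2 = C.


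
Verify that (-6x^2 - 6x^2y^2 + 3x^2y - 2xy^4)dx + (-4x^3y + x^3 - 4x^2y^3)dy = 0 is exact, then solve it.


Check exactness: ∂M/∂y = -12x^2y + 3x^2 - 8xy^3 and ∂N/∂x = -12x^2y + 3x^2 - 8xy^3; equal, so the equation is exact.
Integrate M with respect to x (treating y as constant): ∫M dx = -2x^3 - 2x^3y^2 + x^3y - x^2y^4 + h(y).
Differentiate w.r.t. y and set equal to N: all terms match, so h'(y) = 0 and h is a constant absorbed into C.
General solution: -2x^3 - 2x^3y^2 + x^3y - x^2y^4 = C.


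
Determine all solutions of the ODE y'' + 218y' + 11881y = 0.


Characteristic equation: r² + 218r + 11881 = 0, i.e. (r + 109)² = 0.
Repeated root r = -109; include an x factor for the second linearly independent solution.
General solution: y = (C₁ + C₂x)e^(-109x).


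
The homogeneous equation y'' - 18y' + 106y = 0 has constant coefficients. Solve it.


Characteristic equation: r² - 18r + 106 = 0.
Discriminant is negative; roots r = 9 ± 5i (complex conjugate pair).
General solution uses e^(α x)(C₁ cos(β x) + C₂ sin(β x)): y = e^(9x)(C₁cos(5x) + C₂sin(5x)).


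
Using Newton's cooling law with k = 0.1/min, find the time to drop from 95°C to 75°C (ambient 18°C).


From T(t) = T_a + (T₀ - T_a)e^(-kt), set T(t) = 75:
(75 - 18) / (95 - 18) = e^(-0.1t), so t = -ln(0.740)/0.1 ≈ 3.0 minutes.


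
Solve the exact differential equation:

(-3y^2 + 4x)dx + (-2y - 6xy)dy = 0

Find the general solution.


Check exactness: ∂M/∂y = -6y and ∂N/∂x = -6y; equal, so the equation is exact.
Integrate M with respect to x (treating y as constant): ∫M dx = -3xy^2 + 2x^2 + h(y).
Differentiate w.r.t. y and set equal to N: the x-dependent terms already match, leaving h'(y) = -2y. Integrate: h(y) = -y^2.
So F(x,y) = -y^2 - 3xy^2 + 2x^2.
General solution: -y^2 - 3xy^2 + 2x^2 = C.


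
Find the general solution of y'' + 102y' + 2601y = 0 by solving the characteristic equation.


Characteristic equation: r² + 102r + 2601 = 0, i.e. (r + 51)² = 0.
Repeated root r = -51; include an x factor for the second linearly independent solution.
General solution: y = (C₁ + C₂x)e^(-51x).


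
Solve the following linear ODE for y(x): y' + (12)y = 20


P(x) = 12, Q(x) = 20; integrating factor μ = e^(12x).
(μ y)' = 20e^(12x) ⇒ μ y = (5/3)e^(12x) + C.
Divide by μ: y = 5/3 + Ce^(-12x).


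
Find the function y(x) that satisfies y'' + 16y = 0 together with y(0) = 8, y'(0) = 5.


Characteristic roots of r² + 16 = 0 are ±4i, so y = C₁cos(4x) + C₂sin(4x).
Apply y(0) = 8: C₁ = 8. Differentiate and apply y'(0) = 5: 4·C₂ = 5, so C₂ = 5/4.
Particular solution: y = 8cos(4x) + (5/4)sin(4x).


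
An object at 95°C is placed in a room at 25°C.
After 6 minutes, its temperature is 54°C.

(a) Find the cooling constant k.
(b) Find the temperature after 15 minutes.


Newton's law: T(t) = T_a + (T₀ - T_a)e^(-kt).
(a) Use T(6) = 54: (54 - 25)/(95 - 25) = e^(-k·6), so k = -ln(0.414)/6 ≈ 0.1469.
(b) Apply k to t = 15: T(15) = 25 + (70)e^(-2.203) ≈ 32.7°C.


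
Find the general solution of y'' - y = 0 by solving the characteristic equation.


Characteristic equation: r² - 1 = 0.
Factor: (r + 1)(r - 1) = 0 ⇒ r = -1, 1 (distinct real).
General solution: y = C₁e^(-x) + C₂e^(x).


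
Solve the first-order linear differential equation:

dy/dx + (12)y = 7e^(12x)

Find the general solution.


P(x) = 12 ⇒ μ = e^(12x).
(μ y)' = 7e^(24x) ⇒ μ y = (7/24)e^(24x) + C.
Divide by μ: y = (7/24)e^(12x) + Ce^(-12x).


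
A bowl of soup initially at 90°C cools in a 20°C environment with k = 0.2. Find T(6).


Newton's law: dT/dt = -k(T - T_a) has solution T(t) = T_a + (T₀ - T_a)e^(-kt).
Plug in T_a = 20, T₀ = 90, k = 0.2, t = 6: T(6) = 20 + (70)e^(-1.20) ≈ 41.1°C.


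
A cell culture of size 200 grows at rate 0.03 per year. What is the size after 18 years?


The ODE dP/dt = 0.03P has solution P(t) = P(0)e^(0.03t).
Substitute P(0) = 200 and t = 18: P(18) = 200 e^(0.54) ≈ 343.


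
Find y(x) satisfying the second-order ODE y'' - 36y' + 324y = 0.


Characteristic equation: r² - 36r + 324 = 0, i.e. (r - 18)² = 0.
Repeated root r = 18; include an x factor for the second linearly independent solution.
General solution: y = (C₁ + C₂x)e^(18x).


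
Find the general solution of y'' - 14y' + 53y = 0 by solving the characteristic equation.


Characteristic equation: r² - 14r + 53 = 0.
Discriminant is negative; roots r = 7 ± 2i (complex conjugate pair).
General solution uses e^(α x)(C₁ cos(β x) + C₂ sin(β x)): y = e^(7x)(C₁cos(2x) + C₂sin(2x)).


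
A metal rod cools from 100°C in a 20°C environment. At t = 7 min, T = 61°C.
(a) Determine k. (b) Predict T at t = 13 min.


Newton's law: T(t) = T_a + (T₀ - T_a)e^(-kt).
(a) Use T(7) = 61: (61 - 20)/(100 - 20) = e^(-k·7), so k = -ln(0.512)/7 ≈ 0.0955.
(b) Apply k to t = 13: T(13) = 20 + (80)e^(-1.241) ≈ 43.1°C.


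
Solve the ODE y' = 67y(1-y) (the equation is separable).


Separate: dy/[y(1-y)] = 67 dx.
Partial fractions: 1/[y(1-y)] = 1/y + 1/(1-y).
Integrate: ln|y/(1-y)| = 67x + C₀.
Solve for y: y = 1/(1 + Ce^(-67x)).


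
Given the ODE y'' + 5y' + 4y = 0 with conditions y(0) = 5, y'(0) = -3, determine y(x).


Characteristic roots of r² + 5r + 4 = 0 are -1, -4.
General solution y = c₁ e^(-x) + c₂ e^(-4x).
Apply y(0) = 5: c₁ + c₂ = 5. Apply y'(0) = -3: -1 c₁ - 4 c₂ = -3.
Solve: c₁ = 17/3, c₂ = -2/3.
Particular solution: y = (17/3)e^(-x) - (2/3)e^(-4x).


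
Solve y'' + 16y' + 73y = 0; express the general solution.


Characteristic equation: r² + 16r + 73 = 0.
Discriminant is negative; roots r = -8 ± 3i (complex conjugate pair).
General solution uses e^(α x)(C₁ cos(β x) + C₂ sin(β x)): y = e^(-8x)(C₁cos(3x) + C₂sin(3x)).


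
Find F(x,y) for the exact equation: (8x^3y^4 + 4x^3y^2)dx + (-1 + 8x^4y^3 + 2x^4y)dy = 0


Check exactness: ∂M/∂y = 32x^3y^3 + 8x^3y and ∂N/∂x = 32x^3y^3 + 8x^3y; equal, so the equation is exact.
Integrate M with respect to x (treating y as constant): ∫M dx = 2x^4y^4 + x^4y^2 + h(y).
Differentiate w.r.t. y and set equal to N: the x-dependent terms already match, leaving h'(y) = -1. Integrate: h(y) = -y.
So F(x,y) = -y + 2x^4y^4 + x^4y^2.
General solution: -y + 2x^4y^4 + x^4y^2 = C.


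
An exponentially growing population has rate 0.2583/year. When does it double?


Exponential growth: P(t) = P₀ e^(0.2583t). Set P(t)/P₀ = 2: e^(0.2583t) = 2.
Solve: t = ln(2)/0.2583 ≈ 2.68 years.


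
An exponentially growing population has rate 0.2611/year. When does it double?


Exponential growth: P(t) = P₀ e^(0.2611t). Set P(t)/P₀ = 2: e^(0.2611t) = 2.
Solve: t = ln(2)/0.2611 ≈ 2.65 years.


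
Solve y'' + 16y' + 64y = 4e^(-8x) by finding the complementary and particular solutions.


Characteristic polynomial (r + 8)² = 0; repeated root r = -8.
y_h = (C₁ + C₂x)e^(-8x). Forcing matches the repeated root (resonance), so try y_p = Ax² e^(-8x).
Substitute and solve for A: 2A = 4, so A = 2.
General solution: y = (C₁ + C₂x + 2x²)e^(-8x).


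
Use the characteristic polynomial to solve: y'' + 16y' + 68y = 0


Characteristic equation: r² + 16r + 68 = 0.
Discriminant is negative; roots r = -8 ± 2i (complex conjugate pair).
General solution uses e^(α x)(C₁ cos(β x) + C₂ sin(β x)): y = e^(-8x)(C₁cos(2x) + C₂sin(2x)).
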